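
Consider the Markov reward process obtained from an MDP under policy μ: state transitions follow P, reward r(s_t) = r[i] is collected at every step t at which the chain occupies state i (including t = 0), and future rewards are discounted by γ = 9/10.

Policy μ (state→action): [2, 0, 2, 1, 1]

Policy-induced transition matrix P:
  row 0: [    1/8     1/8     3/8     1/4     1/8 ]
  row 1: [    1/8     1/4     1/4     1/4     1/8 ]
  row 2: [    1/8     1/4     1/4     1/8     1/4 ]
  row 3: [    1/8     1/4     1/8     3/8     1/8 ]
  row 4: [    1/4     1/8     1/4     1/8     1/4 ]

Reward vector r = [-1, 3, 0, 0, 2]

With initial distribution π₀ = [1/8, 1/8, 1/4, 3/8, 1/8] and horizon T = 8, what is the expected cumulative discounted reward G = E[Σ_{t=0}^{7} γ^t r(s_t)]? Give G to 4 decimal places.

G = 4.4436

t=0: π = [0.1250, 0.1250, 0.2500, 0.3750, 0.1250], E[r] = 0.5000, γ^t·E[r] = 0.500000, running G = 0.500000
t=1: π = [0.1406, 0.2188, 0.2188, 0.2500, 0.1719], E[r] = 0.8594, γ^t·E[r] = 0.773438, running G = 1.273438
t=2: π = [0.1465, 0.2109, 0.2363, 0.2324, 0.1738], E[r] = 0.8340, γ^t·E[r] = 0.675527, running G = 1.948965
t=3: π = [0.1467, 0.2100, 0.2393, 0.2278, 0.1763], E[r] = 0.8357, γ^t·E[r] = 0.609220, running G = 2.558185
t=4: π = [0.1470, 0.2096, 0.2399, 0.2265, 0.1769], E[r] = 0.8357, γ^t·E[r] = 0.548318, running G = 3.106504
t=5: π = [0.1471, 0.2095, 0.2401, 0.2262, 0.1771], E[r] = 0.8356, γ^t·E[r] = 0.493410, running G = 3.599914
t=6: π = [0.1471, 0.2095, 0.2401, 0.2261, 0.1771], E[r] = 0.8356, γ^t·E[r] = 0.444057, running G = 4.043971
t=7: π = [0.1471, 0.2095, 0.2401, 0.2261, 0.1772], E[r] = 0.8356, γ^t·E[r] = 0.399648, running G = 4.443619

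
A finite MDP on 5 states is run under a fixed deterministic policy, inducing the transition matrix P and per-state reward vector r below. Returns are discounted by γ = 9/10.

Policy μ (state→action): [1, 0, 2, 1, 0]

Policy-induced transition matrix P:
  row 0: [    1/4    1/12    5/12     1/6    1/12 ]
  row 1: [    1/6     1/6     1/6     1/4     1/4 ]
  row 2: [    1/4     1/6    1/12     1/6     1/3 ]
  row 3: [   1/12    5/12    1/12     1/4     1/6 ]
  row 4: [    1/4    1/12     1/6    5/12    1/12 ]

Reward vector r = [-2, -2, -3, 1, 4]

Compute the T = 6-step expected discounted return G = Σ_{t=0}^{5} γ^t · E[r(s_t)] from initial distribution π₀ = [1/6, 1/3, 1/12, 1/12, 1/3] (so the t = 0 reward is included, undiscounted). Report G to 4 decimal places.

t=0: π = [0.1667, 0.3333, 0.0833, 0.0833, 0.3333], E[r] = 0.1667, γ^t·E[r] = 0.166667, running G = 0.166667
t=1: π = [0.2083, 0.1458, 0.1944, 0.2847, 0.1667], E[r] = -0.3403, γ^t·E[r] = -0.306250, running G = -0.139583
t=2: π = [0.1904, 0.2066, 0.1788, 0.2442, 0.1800], E[r] = -0.3663, γ^t·E[r] = -0.296719, running G = -0.436302
t=3: π = [0.1921, 0.1969, 0.1790, 0.2492, 0.1828], E[r] = -0.3344, γ^t·E[r] = -0.243773, running G = -0.680076
t=4: π = [0.1921, 0.1977, 0.1790, 0.2495, 0.1817], E[r] = -0.3404, γ^t·E[r] = -0.223320, running G = -0.903395
t=5: π = [0.1919, 0.1979, 0.1790, 0.2494, 0.1818], E[r] = -0.3399, γ^t·E[r] = -0.200705, running G = -1.104100

G = -1.1041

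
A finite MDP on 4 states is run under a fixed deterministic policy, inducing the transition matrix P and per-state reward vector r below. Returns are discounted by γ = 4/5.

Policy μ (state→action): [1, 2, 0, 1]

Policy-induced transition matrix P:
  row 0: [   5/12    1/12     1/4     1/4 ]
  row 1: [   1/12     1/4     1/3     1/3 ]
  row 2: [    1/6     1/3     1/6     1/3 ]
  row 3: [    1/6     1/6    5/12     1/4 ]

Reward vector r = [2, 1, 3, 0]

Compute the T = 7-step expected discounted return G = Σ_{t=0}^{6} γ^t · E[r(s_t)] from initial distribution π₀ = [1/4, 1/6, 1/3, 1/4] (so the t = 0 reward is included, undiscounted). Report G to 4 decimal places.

t=0: π = [0.2500, 0.1667, 0.3333, 0.2500], E[r] = 1.6667, γ^t·E[r] = 1.666667, running G = 1.666667
t=1: π = [0.2153, 0.2153, 0.2778, 0.2917], E[r] = 1.4792, γ^t·E[r] = 1.183333, running G = 2.850000
t=2: π = [0.2025, 0.2130, 0.2934, 0.2911], E[r] = 1.4983, γ^t·E[r] = 0.958889, running G = 3.808889
t=3: π = [0.1996, 0.2164, 0.2918, 0.2922], E[r] = 1.4910, γ^t·E[r] = 0.763383, running G = 4.572272
t=4: π = [0.1985, 0.2167, 0.2924, 0.2924], E[r] = 1.4910, γ^t·E[r] = 0.610714, running G = 5.182986
t=5: π = [0.1982, 0.2169, 0.2924, 0.2924], E[r] = 1.4906, γ^t·E[r] = 0.488454, running G = 5.671440
t=6: π = [0.1981, 0.2170, 0.2924, 0.2924], E[r] = 1.4906, γ^t·E[r] = 0.390751, running G = 6.062191

G = 6.0622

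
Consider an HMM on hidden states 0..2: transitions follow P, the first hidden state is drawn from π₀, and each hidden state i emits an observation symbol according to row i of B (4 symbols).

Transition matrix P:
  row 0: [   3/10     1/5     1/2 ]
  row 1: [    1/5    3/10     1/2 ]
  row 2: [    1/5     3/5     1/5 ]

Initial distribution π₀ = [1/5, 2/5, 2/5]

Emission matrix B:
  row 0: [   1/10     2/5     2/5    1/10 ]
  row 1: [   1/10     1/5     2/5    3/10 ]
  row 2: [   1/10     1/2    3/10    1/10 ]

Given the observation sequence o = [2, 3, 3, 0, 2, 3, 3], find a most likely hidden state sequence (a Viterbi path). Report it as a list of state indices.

t=0: δ = [8.000e-02, 1.600e-01, 1.200e-01]  (obs o_0=2)
t=1: δ = [3.200e-03, 2.160e-02, 8.000e-03]  ψ = [1, 2, 1]  (obs o_1=3)
t=2: δ = [4.320e-04, 1.944e-03, 1.080e-03]  ψ = [1, 1, 1]  (obs o_2=3)
t=3: δ = [3.888e-05, 6.480e-05, 9.720e-05]  ψ = [1, 2, 1]  (obs o_3=0)
t=4: δ = [7.776e-06, 2.333e-05, 9.720e-06]  ψ = [2, 2, 1]  (obs o_4=2)
t=5: δ = [4.666e-07, 2.100e-06, 1.166e-06]  ψ = [1, 1, 1]  (obs o_5=3)
t=6: δ = [4.199e-08, 2.100e-07, 1.050e-07]  ψ = [1, 2, 1]  (obs o_6=3)
backtrack: best end state = 1; path = [2, 1, 1, 2, 1, 2, 1]

path = [2, 1, 1, 2, 1, 2, 1]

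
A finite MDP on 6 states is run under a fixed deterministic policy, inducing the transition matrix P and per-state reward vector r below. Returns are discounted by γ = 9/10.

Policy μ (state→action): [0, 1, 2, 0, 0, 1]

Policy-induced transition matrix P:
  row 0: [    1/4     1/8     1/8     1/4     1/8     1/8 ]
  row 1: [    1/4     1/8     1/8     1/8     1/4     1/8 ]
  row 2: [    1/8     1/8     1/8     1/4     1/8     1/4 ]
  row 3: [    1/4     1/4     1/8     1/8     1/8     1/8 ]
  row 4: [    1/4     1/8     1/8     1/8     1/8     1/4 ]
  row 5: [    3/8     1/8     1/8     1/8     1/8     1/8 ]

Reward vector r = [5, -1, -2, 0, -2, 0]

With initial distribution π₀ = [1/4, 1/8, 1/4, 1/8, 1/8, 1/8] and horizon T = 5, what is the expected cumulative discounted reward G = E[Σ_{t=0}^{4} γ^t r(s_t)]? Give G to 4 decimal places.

t=0: π = [0.2500, 0.1250, 0.2500, 0.1250, 0.1250, 0.1250], E[r] = 0.3750, γ^t·E[r] = 0.375000, running G = 0.375000
t=1: π = [0.2344, 0.1406, 0.1250, 0.1875, 0.1406, 0.1719], E[r] = 0.5000, γ^t·E[r] = 0.450000, running G = 0.825000
t=2: π = [0.2559, 0.1484, 0.1250, 0.1699, 0.1426, 0.1582], E[r] = 0.5957, γ^t·E[r] = 0.482520, running G = 1.307520
t=3: π = [0.2542, 0.1462, 0.1250, 0.1726, 0.1436, 0.1584], E[r] = 0.5874, γ^t·E[r] = 0.428216, running G = 1.735736
t=4: π = [0.2542, 0.1466, 0.1250, 0.1724, 0.1433, 0.1586], E[r] = 0.5878, γ^t·E[r] = 0.385635, running G = 2.121371

G = 2.1214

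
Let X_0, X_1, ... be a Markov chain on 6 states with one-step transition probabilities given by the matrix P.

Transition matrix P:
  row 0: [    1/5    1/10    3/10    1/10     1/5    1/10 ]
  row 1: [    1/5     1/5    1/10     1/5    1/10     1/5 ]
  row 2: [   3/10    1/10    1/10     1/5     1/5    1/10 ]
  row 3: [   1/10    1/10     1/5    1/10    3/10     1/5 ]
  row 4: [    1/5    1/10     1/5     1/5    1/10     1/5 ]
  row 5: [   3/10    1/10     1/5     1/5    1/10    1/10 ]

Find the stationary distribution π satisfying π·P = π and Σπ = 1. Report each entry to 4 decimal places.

π = [0.2174, 0.1111, 0.1915, 0.1621, 0.1733, 0.1446]

Balance equations π_j = Σ_i π_i·P[i][j]:
  π_0 = 1/5·π_0 + 1/5·π_1 + 3/10·π_2 + 1/10·π_3 + 1/5·π_4 + 3/10·π_5
  π_1 = 1/10·π_0 + 1/5·π_1 + 1/10·π_2 + 1/10·π_3 + 1/10·π_4 + 1/10·π_5
  π_2 = 3/10·π_0 + 1/10·π_1 + 1/10·π_2 + 1/5·π_3 + 1/5·π_4 + 1/5·π_5
  π_3 = 1/10·π_0 + 1/5·π_1 + 1/5·π_2 + 1/10·π_3 + 1/5·π_4 + 1/5·π_5
  π_4 = 1/5·π_0 + 1/10·π_1 + 1/5·π_2 + 3/10·π_3 + 1/10·π_4 + 1/10·π_5
  normalize: π_0 + π_1 + π_2 + π_3 + π_4 + π_5 = 1
Solving the linear system gives exactly π = [587/2700, 1/9, 517/2700, 4813/29700, 5147/29700, 358/2475].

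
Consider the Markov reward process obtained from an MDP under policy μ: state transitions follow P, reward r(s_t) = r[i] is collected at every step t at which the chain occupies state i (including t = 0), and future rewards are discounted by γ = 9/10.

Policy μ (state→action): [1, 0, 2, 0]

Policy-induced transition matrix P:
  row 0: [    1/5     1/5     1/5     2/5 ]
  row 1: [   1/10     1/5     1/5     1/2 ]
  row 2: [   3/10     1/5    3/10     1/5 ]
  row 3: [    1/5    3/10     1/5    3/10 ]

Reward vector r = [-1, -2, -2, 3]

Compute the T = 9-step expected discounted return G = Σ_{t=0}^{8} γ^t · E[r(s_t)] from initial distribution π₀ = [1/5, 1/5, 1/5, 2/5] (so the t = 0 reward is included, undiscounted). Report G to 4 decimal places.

t=0: π = [0.2000, 0.2000, 0.2000, 0.4000], E[r] = 0.2000, γ^t·E[r] = 0.200000, running G = 0.200000
t=1: π = [0.2000, 0.2400, 0.2200, 0.3400], E[r] = -0.1000, γ^t·E[r] = -0.090000, running G = 0.110000
t=2: π = [0.1980, 0.2340, 0.2220, 0.3460], E[r] = -0.0720, γ^t·E[r] = -0.058320, running G = 0.051680
t=3: π = [0.1988, 0.2346, 0.2222, 0.3444], E[r] = -0.0792, γ^t·E[r] = -0.057737, running G = -0.006057
t=4: π = [0.1988, 0.2344, 0.2222, 0.3446], E[r] = -0.0783, γ^t·E[r] = -0.051399, running G = -0.057456
t=5: π = [0.1988, 0.2345, 0.2222, 0.3445], E[r] = -0.0785, γ^t·E[r] = -0.046361, running G = -0.103816
t=6: π = [0.1988, 0.2345, 0.2222, 0.3445], E[r] = -0.0785, γ^t·E[r] = -0.041712, running G = -0.145528
t=7: π = [0.1988, 0.2345, 0.2222, 0.3445], E[r] = -0.0785, γ^t·E[r] = -0.037542, running G = -0.183070
t=8: π = [0.1988, 0.2345, 0.2222, 0.3445], E[r] = -0.0785, γ^t·E[r] = -0.033788, running G = -0.216858

G = -0.2169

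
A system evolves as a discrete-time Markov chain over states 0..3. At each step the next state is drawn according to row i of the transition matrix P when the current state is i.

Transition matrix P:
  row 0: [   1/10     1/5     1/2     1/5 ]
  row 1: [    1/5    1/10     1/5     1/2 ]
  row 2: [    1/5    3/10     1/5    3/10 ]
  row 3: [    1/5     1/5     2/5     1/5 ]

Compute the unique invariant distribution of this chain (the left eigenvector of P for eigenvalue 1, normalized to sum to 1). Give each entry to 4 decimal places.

π = [0.1818, 0.2103, 0.3134, 0.2944]

Balance equations π_j = Σ_i π_i·P[i][j]:
  π_0 = 1/10·π_0 + 1/5·π_1 + 1/5·π_2 + 1/5·π_3
  π_1 = 1/5·π_0 + 1/10·π_1 + 3/10·π_2 + 1/5·π_3
  π_2 = 1/2·π_0 + 1/5·π_1 + 1/5·π_2 + 2/5·π_3
  normalize: π_0 + π_1 + π_2 + π_3 = 1
Solving the linear system gives exactly π = [2/11, 155/737, 21/67, 217/737].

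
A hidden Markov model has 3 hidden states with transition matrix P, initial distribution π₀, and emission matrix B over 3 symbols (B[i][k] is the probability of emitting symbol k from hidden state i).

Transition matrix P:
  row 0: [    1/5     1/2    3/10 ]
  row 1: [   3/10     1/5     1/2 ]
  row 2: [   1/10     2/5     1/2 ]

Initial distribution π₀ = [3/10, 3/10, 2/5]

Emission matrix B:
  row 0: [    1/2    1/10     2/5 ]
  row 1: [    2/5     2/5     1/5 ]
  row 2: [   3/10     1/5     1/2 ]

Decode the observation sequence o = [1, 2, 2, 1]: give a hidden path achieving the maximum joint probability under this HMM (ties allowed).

path = [1, 2, 2, 1]

t=0: δ = [3.000e-02, 1.200e-01, 8.000e-02]  (obs o_0=1)
t=1: δ = [1.440e-02, 6.400e-03, 3.000e-02]  ψ = [1, 2, 1]  (obs o_1=2)
t=2: δ = [1.200e-03, 2.400e-03, 7.500e-03]  ψ = [2, 2, 2]  (obs o_2=2)
t=3: δ = [7.500e-05, 1.200e-03, 7.500e-04]  ψ = [2, 2, 2]  (obs o_3=1)
backtrack: best end state = 1; path = [1, 2, 2, 1]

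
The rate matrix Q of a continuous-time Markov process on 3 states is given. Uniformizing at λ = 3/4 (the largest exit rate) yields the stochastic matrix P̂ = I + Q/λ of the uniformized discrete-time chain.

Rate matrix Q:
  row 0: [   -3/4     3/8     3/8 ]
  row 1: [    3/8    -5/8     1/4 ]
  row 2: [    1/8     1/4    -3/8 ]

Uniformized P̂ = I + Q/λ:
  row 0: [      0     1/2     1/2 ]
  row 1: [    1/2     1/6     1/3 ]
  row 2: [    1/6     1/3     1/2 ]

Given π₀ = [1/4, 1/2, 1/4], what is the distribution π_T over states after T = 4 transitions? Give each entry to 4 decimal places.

t=0: π = [0.2500, 0.5000, 0.2500]
t=1: π = [0.2917, 0.2917, 0.4167]
t=2: π = [0.2153, 0.3333, 0.4514]
t=3: π = [0.2419, 0.3137, 0.4444]
t=4: π = [0.2309, 0.3214, 0.4477]

π = [0.2309, 0.3214, 0.4477]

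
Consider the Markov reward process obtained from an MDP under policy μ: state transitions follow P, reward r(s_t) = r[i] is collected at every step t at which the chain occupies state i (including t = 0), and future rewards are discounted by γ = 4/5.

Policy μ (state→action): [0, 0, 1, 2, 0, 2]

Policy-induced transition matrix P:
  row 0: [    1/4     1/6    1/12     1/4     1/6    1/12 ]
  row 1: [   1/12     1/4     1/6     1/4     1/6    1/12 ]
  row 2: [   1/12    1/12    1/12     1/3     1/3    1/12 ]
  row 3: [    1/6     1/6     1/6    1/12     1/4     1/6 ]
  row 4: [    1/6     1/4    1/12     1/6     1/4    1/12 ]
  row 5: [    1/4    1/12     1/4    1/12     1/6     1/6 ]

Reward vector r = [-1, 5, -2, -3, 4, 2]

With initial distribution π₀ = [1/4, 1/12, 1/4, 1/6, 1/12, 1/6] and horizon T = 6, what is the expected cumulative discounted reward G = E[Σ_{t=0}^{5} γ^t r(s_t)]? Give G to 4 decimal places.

G = 2.3816

t=0: π = [0.2500, 0.0833, 0.2500, 0.1667, 0.0833, 0.1667], E[r] = -0.1667, γ^t·E[r] = -0.166667, running G = -0.166667
t=1: π = [0.1736, 0.1458, 0.1319, 0.2083, 0.2292, 0.1111], E[r] = 0.8056, γ^t·E[r] = 0.644444, running G = 0.477778
t=2: π = [0.1672, 0.1777, 0.1314, 0.1887, 0.2251, 0.1100], E[r] = 1.0127, γ^t·E[r] = 0.648148, running G = 1.125926
t=3: π = [0.1640, 0.1801, 0.1322, 0.1924, 0.2230, 0.1082], E[r] = 1.0036, γ^t·E[r] = 0.513827, running G = 1.639753
t=4: π = [0.1633, 0.1802, 0.1324, 0.1923, 0.2233, 0.1084], E[r] = 1.0061, γ^t·E[r] = 0.412089, running G = 2.051842
t=5: π = [0.1633, 0.1802, 0.1324, 0.1923, 0.2234, 0.1084], E[r] = 1.0064, γ^t·E[r] = 0.329763, running G = 2.381605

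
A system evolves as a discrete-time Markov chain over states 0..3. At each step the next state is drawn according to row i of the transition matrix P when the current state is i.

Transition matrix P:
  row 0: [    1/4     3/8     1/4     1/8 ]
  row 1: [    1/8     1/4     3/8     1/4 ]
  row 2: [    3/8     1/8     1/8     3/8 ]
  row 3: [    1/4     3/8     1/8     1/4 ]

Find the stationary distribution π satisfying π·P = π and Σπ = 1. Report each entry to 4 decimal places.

π = [0.2429, 0.2831, 0.2261, 0.2479]

Balance equations π_j = Σ_i π_i·P[i][j]:
  π_0 = 1/4·π_0 + 1/8·π_1 + 3/8·π_2 + 1/4·π_3
  π_1 = 3/8·π_0 + 1/4·π_1 + 1/8·π_2 + 3/8·π_3
  π_2 = 1/4·π_0 + 3/8·π_1 + 1/8·π_2 + 1/8·π_3
  normalize: π_0 + π_1 + π_2 + π_3 = 1
Solving the linear system gives exactly π = [145/597, 169/597, 45/199, 148/597].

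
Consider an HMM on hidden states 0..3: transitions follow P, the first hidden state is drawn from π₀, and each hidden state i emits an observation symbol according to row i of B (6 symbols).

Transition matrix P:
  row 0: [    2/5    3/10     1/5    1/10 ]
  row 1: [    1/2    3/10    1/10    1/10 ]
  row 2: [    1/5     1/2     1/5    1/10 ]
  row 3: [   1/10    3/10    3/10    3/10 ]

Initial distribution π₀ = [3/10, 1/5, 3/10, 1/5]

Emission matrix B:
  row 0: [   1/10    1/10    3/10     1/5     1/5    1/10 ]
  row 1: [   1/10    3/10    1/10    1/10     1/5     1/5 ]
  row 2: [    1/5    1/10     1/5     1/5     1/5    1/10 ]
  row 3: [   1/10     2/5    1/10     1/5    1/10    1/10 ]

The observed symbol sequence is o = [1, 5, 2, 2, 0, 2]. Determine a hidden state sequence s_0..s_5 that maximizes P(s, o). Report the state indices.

path = [3, 1, 0, 0, 0, 0]

t=0: δ = [3.000e-02, 6.000e-02, 3.000e-02, 8.000e-02]  (obs o_0=1)
t=1: δ = [3.000e-03, 4.800e-03, 2.400e-03, 2.400e-03]  ψ = [1, 3, 3, 3]  (obs o_1=5)
t=2: δ = [7.200e-04, 1.440e-04, 1.440e-04, 7.200e-05]  ψ = [1, 1, 3, 3]  (obs o_2=2)
t=3: δ = [8.640e-05, 2.160e-05, 2.880e-05, 7.200e-06]  ψ = [0, 0, 0, 0]  (obs o_3=2)
t=4: δ = [3.456e-06, 2.592e-06, 3.456e-06, 8.640e-07]  ψ = [0, 0, 0, 0]  (obs o_4=0)
t=5: δ = [4.147e-07, 1.728e-07, 1.382e-07, 3.456e-08]  ψ = [0, 2, 0, 0]  (obs o_5=2)
backtrack: best end state = 0; path = [3, 1, 0, 0, 0, 0]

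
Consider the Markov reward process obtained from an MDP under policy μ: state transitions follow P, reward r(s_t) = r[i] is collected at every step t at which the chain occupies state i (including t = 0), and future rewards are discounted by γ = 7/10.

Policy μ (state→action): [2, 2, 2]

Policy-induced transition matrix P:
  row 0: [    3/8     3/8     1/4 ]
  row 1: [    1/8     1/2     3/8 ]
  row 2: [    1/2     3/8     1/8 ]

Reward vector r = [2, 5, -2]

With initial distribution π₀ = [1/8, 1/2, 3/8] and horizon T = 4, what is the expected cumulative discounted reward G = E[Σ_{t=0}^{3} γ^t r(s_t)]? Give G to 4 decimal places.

t=0: π = [0.1250, 0.5000, 0.3750], E[r] = 2.0000, γ^t·E[r] = 2.000000, running G = 2.000000
t=1: π = [0.2969, 0.4375, 0.2656], E[r] = 2.2500, γ^t·E[r] = 1.575000, running G = 3.575000
t=2: π = [0.2988, 0.4297, 0.2715], E[r] = 2.2031, γ^t·E[r] = 1.079531, running G = 4.654531
t=3: π = [0.3015, 0.4287, 0.2698], E[r] = 2.2070, γ^t·E[r] = 0.757012, running G = 5.411543

G = 5.4115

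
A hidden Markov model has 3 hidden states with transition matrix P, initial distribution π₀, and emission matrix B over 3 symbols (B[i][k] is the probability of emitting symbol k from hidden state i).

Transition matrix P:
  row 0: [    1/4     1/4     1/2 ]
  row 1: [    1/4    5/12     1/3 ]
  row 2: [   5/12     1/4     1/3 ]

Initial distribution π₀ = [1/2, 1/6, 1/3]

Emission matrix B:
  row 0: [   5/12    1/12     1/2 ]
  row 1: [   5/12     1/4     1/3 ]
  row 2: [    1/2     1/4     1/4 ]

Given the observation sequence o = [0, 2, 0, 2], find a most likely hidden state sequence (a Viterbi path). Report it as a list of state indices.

path = [2, 0, 2, 0]

t=0: δ = [2.083e-01, 6.944e-02, 1.667e-01]  (obs o_0=0)
t=1: δ = [3.472e-02, 1.736e-02, 2.604e-02]  ψ = [2, 0, 0]  (obs o_1=2)
t=2: δ = [4.521e-03, 3.617e-03, 8.681e-03]  ψ = [2, 0, 0]  (obs o_2=0)
t=3: δ = [1.808e-03, 7.234e-04, 7.234e-04]  ψ = [2, 2, 2]  (obs o_3=2)
backtrack: best end state = 0; path = [2, 0, 2, 0]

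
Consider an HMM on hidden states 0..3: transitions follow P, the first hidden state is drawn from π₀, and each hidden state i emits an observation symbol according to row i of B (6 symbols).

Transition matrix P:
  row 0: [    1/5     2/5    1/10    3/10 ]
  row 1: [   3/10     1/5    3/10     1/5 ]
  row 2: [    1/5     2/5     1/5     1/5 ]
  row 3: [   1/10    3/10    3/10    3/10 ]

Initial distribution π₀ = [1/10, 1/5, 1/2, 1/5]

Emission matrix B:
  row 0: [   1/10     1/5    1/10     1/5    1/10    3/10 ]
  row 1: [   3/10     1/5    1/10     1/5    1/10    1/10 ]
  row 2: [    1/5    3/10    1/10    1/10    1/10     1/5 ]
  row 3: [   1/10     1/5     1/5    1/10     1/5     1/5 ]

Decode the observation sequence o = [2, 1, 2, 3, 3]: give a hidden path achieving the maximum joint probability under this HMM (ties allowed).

path = [3, 2, 1, 0, 1]

t=0: δ = [1.000e-02, 2.000e-02, 5.000e-02, 4.000e-02]  (obs o_0=2)
t=1: δ = [2.000e-03, 4.000e-03, 3.600e-03, 2.400e-03]  ψ = [2, 2, 3, 3]  (obs o_1=1)
t=2: δ = [1.200e-04, 1.440e-04, 1.200e-04, 1.600e-04]  ψ = [1, 2, 1, 1]  (obs o_2=2)
t=3: δ = [8.640e-06, 9.600e-06, 4.800e-06, 4.800e-06]  ψ = [1, 0, 3, 3]  (obs o_3=3)
t=4: δ = [5.760e-07, 6.912e-07, 2.880e-07, 2.592e-07]  ψ = [1, 0, 1, 0]  (obs o_4=3)
backtrack: best end state = 1; path = [3, 2, 1, 0, 1]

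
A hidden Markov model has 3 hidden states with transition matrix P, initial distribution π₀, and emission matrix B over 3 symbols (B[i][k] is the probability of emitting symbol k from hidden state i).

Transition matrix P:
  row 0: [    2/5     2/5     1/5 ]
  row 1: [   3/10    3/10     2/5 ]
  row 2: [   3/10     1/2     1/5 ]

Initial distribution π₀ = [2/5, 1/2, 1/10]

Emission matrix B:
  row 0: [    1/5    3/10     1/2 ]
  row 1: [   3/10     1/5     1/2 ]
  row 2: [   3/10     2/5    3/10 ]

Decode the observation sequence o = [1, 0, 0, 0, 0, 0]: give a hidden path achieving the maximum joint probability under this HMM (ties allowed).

t=0: δ = [1.200e-01, 1.000e-01, 4.000e-02]  (obs o_0=1)
t=1: δ = [9.600e-03, 1.440e-02, 1.200e-02]  ψ = [0, 0, 1]  (obs o_1=0)
t=2: δ = [8.640e-04, 1.800e-03, 1.728e-03]  ψ = [1, 2, 1]  (obs o_2=0)
t=3: δ = [1.080e-04, 2.592e-04, 2.160e-04]  ψ = [1, 2, 1]  (obs o_3=0)
t=4: δ = [1.555e-05, 3.240e-05, 3.110e-05]  ψ = [1, 2, 1]  (obs o_4=0)
t=5: δ = [1.944e-06, 4.666e-06, 3.888e-06]  ψ = [1, 2, 1]  (obs o_5=0)
backtrack: best end state = 1; path = [0, 1, 2, 1, 2, 1]

path = [0, 1, 2, 1, 2, 1]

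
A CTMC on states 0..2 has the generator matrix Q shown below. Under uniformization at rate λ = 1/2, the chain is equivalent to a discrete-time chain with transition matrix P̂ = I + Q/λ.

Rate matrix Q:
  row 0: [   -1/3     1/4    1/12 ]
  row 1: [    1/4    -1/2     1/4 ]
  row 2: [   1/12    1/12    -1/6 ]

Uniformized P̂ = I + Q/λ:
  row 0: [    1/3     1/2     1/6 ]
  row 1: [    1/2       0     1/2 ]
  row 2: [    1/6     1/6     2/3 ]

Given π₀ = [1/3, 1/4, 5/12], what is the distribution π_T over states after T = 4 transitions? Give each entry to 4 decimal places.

t=0: π = [0.3333, 0.2500, 0.4167]
t=1: π = [0.3056, 0.2361, 0.4583]
t=2: π = [0.2963, 0.2292, 0.4745]
t=3: π = [0.2924, 0.2272, 0.4803]
t=4: π = [0.2912, 0.2263, 0.4826]

π = [0.2912, 0.2263, 0.4826]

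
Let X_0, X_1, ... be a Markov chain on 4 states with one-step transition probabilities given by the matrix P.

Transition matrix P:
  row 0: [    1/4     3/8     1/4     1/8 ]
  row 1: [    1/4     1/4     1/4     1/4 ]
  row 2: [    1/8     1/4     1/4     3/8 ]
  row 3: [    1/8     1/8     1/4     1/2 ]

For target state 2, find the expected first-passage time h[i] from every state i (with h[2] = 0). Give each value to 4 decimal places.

First-step conditioning: h[2] = 0; for i ≠ 2, h[i] = 1 + Σ_k P[i][k]·h[k].
  h[0] = 1 + 1/4·h[0] + 3/8·h[1] + 1/8·h[3]
  h[1] = 1 + 1/4·h[0] + 1/4·h[1] + 1/4·h[3]
  h[3] = 1 + 1/8·h[0] + 1/8·h[1] + 1/2·h[3]
Solving the 3×3 linear system over states ≠ 2 gives exactly h = [4, 4, 0, 4] (h[2] = 0 is the target).

h = [4.0000, 4.0000, 0.0000, 4.0000]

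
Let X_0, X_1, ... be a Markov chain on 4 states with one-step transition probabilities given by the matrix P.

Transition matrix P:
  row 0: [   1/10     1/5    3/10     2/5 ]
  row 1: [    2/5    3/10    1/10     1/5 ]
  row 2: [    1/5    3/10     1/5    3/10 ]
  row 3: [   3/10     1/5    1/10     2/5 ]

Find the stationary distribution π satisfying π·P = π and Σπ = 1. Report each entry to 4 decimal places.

Balance equations π_j = Σ_i π_i·P[i][j]:
  π_0 = 1/10·π_0 + 2/5·π_1 + 1/5·π_2 + 3/10·π_3
  π_1 = 1/5·π_0 + 3/10·π_1 + 3/10·π_2 + 1/5·π_3
  π_2 = 3/10·π_0 + 1/10·π_1 + 1/5·π_2 + 1/10·π_3
  normalize: π_0 + π_1 + π_2 + π_3 = 1
Solving the linear system gives exactly π = [253/988, 119/494, 83/494, 331/988].

π = [0.2561, 0.2409, 0.1680, 0.3350]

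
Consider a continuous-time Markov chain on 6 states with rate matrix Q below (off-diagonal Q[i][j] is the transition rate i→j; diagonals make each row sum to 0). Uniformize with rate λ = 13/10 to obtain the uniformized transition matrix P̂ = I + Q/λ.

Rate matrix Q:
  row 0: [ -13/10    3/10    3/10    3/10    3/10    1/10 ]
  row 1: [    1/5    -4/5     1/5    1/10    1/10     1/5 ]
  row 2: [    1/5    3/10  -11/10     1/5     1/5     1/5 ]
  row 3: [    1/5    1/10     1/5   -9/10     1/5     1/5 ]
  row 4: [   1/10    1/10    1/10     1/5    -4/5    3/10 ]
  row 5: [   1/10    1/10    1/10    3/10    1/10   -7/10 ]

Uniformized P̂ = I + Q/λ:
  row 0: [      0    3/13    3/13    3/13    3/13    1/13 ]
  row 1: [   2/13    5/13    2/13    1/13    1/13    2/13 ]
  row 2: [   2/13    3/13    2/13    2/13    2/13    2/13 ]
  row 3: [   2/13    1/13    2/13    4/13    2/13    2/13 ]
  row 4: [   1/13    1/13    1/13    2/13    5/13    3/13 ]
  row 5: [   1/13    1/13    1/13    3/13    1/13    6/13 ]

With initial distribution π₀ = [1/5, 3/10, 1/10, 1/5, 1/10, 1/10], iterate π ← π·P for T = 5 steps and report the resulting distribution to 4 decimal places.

t=0: π = [0.2000, 0.3000, 0.1000, 0.2000, 0.1000, 0.1000]
t=1: π = [0.1077, 0.2154, 0.1538, 0.1846, 0.1615, 0.1769]
t=2: π = [0.1112, 0.1834, 0.1361, 0.1876, 0.1692, 0.2124]
t=3: π = [0.1074, 0.1714, 0.1330, 0.1935, 0.1710, 0.2237]
t=4: π = [0.1070, 0.1667, 0.1317, 0.1959, 0.1712, 0.2276]
t=5: π = [0.1067, 0.1649, 0.1314, 0.1969, 0.1713, 0.2288]

π = [0.1067, 0.1649, 0.1314, 0.1969, 0.1713, 0.2288]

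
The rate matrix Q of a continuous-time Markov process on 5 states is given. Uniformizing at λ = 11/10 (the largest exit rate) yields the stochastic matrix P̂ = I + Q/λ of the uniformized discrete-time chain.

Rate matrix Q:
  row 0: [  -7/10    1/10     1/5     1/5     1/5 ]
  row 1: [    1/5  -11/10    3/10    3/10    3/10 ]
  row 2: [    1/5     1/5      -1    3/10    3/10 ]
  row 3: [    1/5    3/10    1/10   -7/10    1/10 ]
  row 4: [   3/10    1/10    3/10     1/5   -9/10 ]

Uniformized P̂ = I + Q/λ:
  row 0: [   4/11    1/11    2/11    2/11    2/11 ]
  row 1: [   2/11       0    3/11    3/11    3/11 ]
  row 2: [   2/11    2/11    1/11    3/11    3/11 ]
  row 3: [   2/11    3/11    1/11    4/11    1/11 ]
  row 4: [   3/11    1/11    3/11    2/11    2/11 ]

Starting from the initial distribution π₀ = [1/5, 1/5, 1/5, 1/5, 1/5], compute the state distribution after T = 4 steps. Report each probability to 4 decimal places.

π = [0.2430, 0.1406, 0.1725, 0.2570, 0.1869]

t=0: π = [0.2000, 0.2000, 0.2000, 0.2000, 0.2000]
t=1: π = [0.2364, 0.1273, 0.1818, 0.2545, 0.2000]
t=2: π = [0.2430, 0.1421, 0.1719, 0.2562, 0.1868]
t=3: π = [0.2430, 0.1402, 0.1728, 0.2569, 0.1871]
t=4: π = [0.2430, 0.1406, 0.1725, 0.2570, 0.1869]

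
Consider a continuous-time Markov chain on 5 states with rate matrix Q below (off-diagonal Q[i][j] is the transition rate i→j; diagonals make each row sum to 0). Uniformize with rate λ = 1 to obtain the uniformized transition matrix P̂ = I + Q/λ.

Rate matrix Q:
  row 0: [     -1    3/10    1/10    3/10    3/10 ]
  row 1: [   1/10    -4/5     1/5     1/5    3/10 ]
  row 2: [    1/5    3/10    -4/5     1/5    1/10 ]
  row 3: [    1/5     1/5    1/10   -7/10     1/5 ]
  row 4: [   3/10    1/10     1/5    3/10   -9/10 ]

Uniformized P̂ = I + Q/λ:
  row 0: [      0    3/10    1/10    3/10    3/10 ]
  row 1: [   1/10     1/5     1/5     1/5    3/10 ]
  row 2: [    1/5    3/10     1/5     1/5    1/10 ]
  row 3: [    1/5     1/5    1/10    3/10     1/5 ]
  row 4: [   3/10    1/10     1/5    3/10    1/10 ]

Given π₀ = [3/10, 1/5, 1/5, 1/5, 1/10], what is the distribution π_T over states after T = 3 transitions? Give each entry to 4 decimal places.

t=0: π = [0.3000, 0.2000, 0.2000, 0.2000, 0.1000]
t=1: π = [0.1300, 0.2400, 0.1500, 0.2600, 0.2200]
t=2: π = [0.1720, 0.2060, 0.1610, 0.2610, 0.2000]
t=3: π = [0.1650, 0.2133, 0.1567, 0.2633, 0.2017]

π = [0.1650, 0.2133, 0.1567, 0.2633, 0.2017]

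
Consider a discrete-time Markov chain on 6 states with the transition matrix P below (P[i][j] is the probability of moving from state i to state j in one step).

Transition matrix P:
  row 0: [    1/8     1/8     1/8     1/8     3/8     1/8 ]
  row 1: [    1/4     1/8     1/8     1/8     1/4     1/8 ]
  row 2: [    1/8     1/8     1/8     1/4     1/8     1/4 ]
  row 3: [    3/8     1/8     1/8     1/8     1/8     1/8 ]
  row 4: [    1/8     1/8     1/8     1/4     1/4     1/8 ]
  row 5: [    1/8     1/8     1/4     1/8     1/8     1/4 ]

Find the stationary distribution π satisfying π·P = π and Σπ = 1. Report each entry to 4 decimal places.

π = [0.1831, 0.1250, 0.1455, 0.1698, 0.2130, 0.1636]

Balance equations π_j = Σ_i π_i·P[i][j]:
  π_0 = 1/8·π_0 + 1/4·π_1 + 1/8·π_2 + 3/8·π_3 + 1/8·π_4 + 1/8·π_5
  π_1 = 1/8·π_0 + 1/8·π_1 + 1/8·π_2 + 1/8·π_3 + 1/8·π_4 + 1/8·π_5
  π_2 = 1/8·π_0 + 1/8·π_1 + 1/8·π_2 + 1/8·π_3 + 1/8·π_4 + 1/4·π_5
  π_3 = 1/8·π_0 + 1/8·π_1 + 1/4·π_2 + 1/8·π_3 + 1/4·π_4 + 1/8·π_5
  π_4 = 3/8·π_0 + 1/4·π_1 + 1/8·π_2 + 1/8·π_3 + 1/4·π_4 + 1/8·π_5
  normalize: π_0 + π_1 + π_2 + π_3 + π_4 + π_5 = 1
Solving the linear system gives exactly π = [5961/32560, 1/8, 8/55, 5529/32560, 867/4070, 9/55].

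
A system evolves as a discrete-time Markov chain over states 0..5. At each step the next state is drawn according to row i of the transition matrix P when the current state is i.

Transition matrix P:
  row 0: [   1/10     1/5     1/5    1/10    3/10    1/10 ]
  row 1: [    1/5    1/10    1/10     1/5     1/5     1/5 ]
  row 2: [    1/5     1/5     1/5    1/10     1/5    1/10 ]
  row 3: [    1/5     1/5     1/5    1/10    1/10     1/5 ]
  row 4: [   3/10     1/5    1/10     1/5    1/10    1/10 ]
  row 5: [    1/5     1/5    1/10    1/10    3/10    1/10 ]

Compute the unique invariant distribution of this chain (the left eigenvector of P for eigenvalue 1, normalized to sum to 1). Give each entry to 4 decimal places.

π = [0.1999, 0.1818, 0.1487, 0.1381, 0.1994, 0.1320]

Balance equations π_j = Σ_i π_i·P[i][j]:
  π_0 = 1/10·π_0 + 1/5·π_1 + 1/5·π_2 + 1/5·π_3 + 3/10·π_4 + 1/5·π_5
  π_1 = 1/5·π_0 + 1/10·π_1 + 1/5·π_2 + 1/5·π_3 + 1/5·π_4 + 1/5·π_5
  π_2 = 1/5·π_0 + 1/10·π_1 + 1/5·π_2 + 1/5·π_3 + 1/10·π_4 + 1/10·π_5
  π_3 = 1/10·π_0 + 1/5·π_1 + 1/10·π_2 + 1/10·π_3 + 1/5·π_4 + 1/10·π_5
  π_4 = 3/10·π_0 + 1/5·π_1 + 1/5·π_2 + 1/10·π_3 + 1/10·π_4 + 3/10·π_5
  normalize: π_0 + π_1 + π_2 + π_3 + π_4 + π_5 = 1
Solving the linear system gives exactly π = [26611/133089, 2/11, 19787/133089, 18383/133089, 2413/12099, 1597/12099].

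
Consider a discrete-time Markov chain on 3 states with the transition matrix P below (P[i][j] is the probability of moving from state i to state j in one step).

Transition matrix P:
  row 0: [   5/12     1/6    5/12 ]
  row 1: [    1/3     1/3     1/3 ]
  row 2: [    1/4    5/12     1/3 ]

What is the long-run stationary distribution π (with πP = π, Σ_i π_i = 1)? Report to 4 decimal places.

π = [0.3308, 0.3083, 0.3609]

Balance equations π_j = Σ_i π_i·P[i][j]:
  π_0 = 5/12·π_0 + 1/3·π_1 + 1/4·π_2
  π_1 = 1/6·π_0 + 1/3·π_1 + 5/12·π_2
  normalize: π_0 + π_1 + π_2 = 1
Solving the linear system gives exactly π = [44/133, 41/133, 48/133].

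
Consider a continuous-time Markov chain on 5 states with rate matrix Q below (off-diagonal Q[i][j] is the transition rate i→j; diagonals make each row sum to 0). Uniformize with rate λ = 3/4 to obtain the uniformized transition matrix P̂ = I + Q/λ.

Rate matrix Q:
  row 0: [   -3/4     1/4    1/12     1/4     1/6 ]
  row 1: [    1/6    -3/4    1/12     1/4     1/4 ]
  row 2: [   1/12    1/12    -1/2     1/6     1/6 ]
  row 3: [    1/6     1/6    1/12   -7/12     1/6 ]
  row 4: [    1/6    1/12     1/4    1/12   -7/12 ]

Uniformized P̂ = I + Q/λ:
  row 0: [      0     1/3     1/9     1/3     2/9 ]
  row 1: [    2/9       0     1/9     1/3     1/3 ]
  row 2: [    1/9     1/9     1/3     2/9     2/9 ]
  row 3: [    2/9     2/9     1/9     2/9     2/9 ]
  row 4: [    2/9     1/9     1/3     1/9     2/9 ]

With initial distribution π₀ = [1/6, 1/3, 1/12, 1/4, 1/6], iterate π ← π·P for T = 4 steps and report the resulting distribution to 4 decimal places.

π = [0.1628, 0.1559, 0.2111, 0.2308, 0.2394]

t=0: π = [0.1667, 0.3333, 0.0833, 0.2500, 0.1667]
t=1: π = [0.1759, 0.1389, 0.1667, 0.2593, 0.2593]
t=2: π = [0.1646, 0.1636, 0.2058, 0.2284, 0.2377]
t=3: π = [0.1628, 0.1549, 0.2096, 0.2323, 0.2404]
t=4: π = [0.1628, 0.1559, 0.2111, 0.2308, 0.2394]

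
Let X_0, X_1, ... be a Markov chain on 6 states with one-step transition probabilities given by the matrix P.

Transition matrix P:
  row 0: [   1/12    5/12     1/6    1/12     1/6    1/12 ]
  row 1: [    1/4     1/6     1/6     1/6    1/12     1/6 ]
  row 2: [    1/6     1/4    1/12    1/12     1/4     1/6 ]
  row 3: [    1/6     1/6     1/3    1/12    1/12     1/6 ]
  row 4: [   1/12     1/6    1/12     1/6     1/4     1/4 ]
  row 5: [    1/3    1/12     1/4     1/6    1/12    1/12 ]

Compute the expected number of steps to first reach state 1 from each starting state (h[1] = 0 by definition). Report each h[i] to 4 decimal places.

h = [3.6691, 0.0000, 4.4278, 4.7137, 4.9263, 4.9376]

First-step conditioning: h[1] = 0; for i ≠ 1, h[i] = 1 + Σ_k P[i][k]·h[k].
  h[0] = 1 + 1/12·h[0] + 1/6·h[2] + 1/12·h[3] + 1/6·h[4] + 1/12·h[5]
  h[2] = 1 + 1/6·h[0] + 1/12·h[2] + 1/12·h[3] + 1/4·h[4] + 1/6·h[5]
  h[3] = 1 + 1/6·h[0] + 1/3·h[2] + 1/12·h[3] + 1/12·h[4] + 1/6·h[5]
  h[4] = 1 + 1/12·h[0] + 1/12·h[2] + 1/6·h[3] + 1/4·h[4] + 1/4·h[5]
  h[5] = 1 + 1/3·h[0] + 1/4·h[2] + 1/6·h[3] + 1/12·h[4] + 1/12·h[5]
Solving the 5×5 linear system over states ≠ 1 gives exactly h = [25056/6829, 0, 151188/34145, 32190/6829, 33642/6829, 168594/34145] (h[1] = 0 is the target).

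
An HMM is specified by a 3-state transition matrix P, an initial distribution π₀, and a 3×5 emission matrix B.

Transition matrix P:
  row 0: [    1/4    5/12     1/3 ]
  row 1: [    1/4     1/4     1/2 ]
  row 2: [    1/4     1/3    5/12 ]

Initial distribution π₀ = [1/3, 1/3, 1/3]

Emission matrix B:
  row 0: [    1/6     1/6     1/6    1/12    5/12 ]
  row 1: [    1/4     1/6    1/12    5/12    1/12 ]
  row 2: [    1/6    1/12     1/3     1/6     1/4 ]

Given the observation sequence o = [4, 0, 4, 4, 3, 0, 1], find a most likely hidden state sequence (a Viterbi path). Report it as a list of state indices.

t=0: δ = [1.389e-01, 2.778e-02, 8.333e-02]  (obs o_0=4)
t=1: δ = [5.787e-03, 1.447e-02, 7.716e-03]  ψ = [0, 0, 0]  (obs o_1=0)
t=2: δ = [1.507e-03, 3.014e-04, 1.808e-03]  ψ = [1, 1, 1]  (obs o_2=4)
t=3: δ = [1.884e-04, 5.233e-05, 1.884e-04]  ψ = [2, 0, 2]  (obs o_3=4)
t=4: δ = [3.925e-06, 3.270e-05, 1.308e-05]  ψ = [0, 0, 2]  (obs o_4=3)
t=5: δ = [1.363e-06, 2.044e-06, 2.725e-06]  ψ = [1, 1, 1]  (obs o_5=0)
t=6: δ = [1.136e-07, 1.514e-07, 9.463e-08]  ψ = [2, 2, 2]  (obs o_6=1)
backtrack: best end state = 1; path = [0, 1, 2, 0, 1, 2, 1]

path = [0, 1, 2, 0, 1, 2, 1]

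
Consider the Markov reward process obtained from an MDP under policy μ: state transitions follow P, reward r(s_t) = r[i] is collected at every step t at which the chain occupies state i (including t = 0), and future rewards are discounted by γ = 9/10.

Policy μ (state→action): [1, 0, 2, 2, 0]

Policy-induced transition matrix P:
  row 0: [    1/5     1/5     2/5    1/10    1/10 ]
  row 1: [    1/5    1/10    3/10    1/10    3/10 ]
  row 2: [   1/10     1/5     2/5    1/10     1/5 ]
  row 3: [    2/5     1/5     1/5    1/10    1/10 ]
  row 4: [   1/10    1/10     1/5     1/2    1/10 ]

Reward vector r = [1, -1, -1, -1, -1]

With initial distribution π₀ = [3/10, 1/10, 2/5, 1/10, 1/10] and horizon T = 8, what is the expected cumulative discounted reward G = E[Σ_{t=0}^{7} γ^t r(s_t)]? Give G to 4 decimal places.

t=0: π = [0.3000, 0.1000, 0.4000, 0.1000, 0.1000], E[r] = -0.4000, γ^t·E[r] = -0.400000, running G = -0.400000
t=1: π = [0.1700, 0.1800, 0.3500, 0.1400, 0.1600], E[r] = -0.6600, γ^t·E[r] = -0.594000, running G = -0.994000
t=2: π = [0.1770, 0.1660, 0.3220, 0.1640, 0.1710], E[r] = -0.6460, γ^t·E[r] = -0.523260, running G = -1.517260
t=3: π = [0.1835, 0.1663, 0.3164, 0.1684, 0.1654], E[r] = -0.6330, γ^t·E[r] = -0.461457, running G = -1.978717
t=4: π = [0.1855, 0.1668, 0.3166, 0.1662, 0.1649], E[r] = -0.6290, γ^t·E[r] = -0.412687, running G = -2.391404
t=5: π = [0.1851, 0.1668, 0.3171, 0.1660, 0.1650], E[r] = -0.6298, γ^t·E[r] = -0.371913, running G = -2.763317
t=6: π = [0.1850, 0.1668, 0.3171, 0.1660, 0.1651], E[r] = -0.6300, γ^t·E[r] = -0.334830, running G = -3.098147
t=7: π = [0.1850, 0.1668, 0.3171, 0.1660, 0.1651], E[r] = -0.6300, γ^t·E[r] = -0.301344, running G = -3.399491

G = -3.3995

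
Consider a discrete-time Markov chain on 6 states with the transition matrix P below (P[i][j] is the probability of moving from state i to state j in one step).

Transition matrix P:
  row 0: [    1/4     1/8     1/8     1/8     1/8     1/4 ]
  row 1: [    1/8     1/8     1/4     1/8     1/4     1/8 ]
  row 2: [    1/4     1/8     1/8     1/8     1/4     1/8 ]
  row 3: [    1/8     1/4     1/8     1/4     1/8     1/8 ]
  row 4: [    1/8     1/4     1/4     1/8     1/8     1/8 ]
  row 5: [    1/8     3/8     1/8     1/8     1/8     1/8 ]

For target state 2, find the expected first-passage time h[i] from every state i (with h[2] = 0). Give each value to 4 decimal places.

First-step conditioning: h[2] = 0; for i ≠ 2, h[i] = 1 + Σ_k P[i][k]·h[k].
  h[0] = 1 + 1/4·h[0] + 1/8·h[1] + 1/8·h[3] + 1/8·h[4] + 1/4·h[5]
  h[1] = 1 + 1/8·h[0] + 1/8·h[1] + 1/8·h[3] + 1/4·h[4] + 1/8·h[5]
  h[3] = 1 + 1/8·h[0] + 1/4·h[1] + 1/4·h[3] + 1/8·h[4] + 1/8·h[5]
  h[4] = 1 + 1/8·h[0] + 1/4·h[1] + 1/8·h[3] + 1/8·h[4] + 1/8·h[5]
  h[5] = 1 + 1/8·h[0] + 3/8·h[1] + 1/8·h[3] + 1/8·h[4] + 1/8·h[5]
Solving the 5×5 linear system over states ≠ 2 gives exactly h = [65/11, 56/11, 0, 64/11, 56/11, 63/11] (h[2] = 0 is the target).

h = [5.9091, 5.0909, 0.0000, 5.8182, 5.0909, 5.7273]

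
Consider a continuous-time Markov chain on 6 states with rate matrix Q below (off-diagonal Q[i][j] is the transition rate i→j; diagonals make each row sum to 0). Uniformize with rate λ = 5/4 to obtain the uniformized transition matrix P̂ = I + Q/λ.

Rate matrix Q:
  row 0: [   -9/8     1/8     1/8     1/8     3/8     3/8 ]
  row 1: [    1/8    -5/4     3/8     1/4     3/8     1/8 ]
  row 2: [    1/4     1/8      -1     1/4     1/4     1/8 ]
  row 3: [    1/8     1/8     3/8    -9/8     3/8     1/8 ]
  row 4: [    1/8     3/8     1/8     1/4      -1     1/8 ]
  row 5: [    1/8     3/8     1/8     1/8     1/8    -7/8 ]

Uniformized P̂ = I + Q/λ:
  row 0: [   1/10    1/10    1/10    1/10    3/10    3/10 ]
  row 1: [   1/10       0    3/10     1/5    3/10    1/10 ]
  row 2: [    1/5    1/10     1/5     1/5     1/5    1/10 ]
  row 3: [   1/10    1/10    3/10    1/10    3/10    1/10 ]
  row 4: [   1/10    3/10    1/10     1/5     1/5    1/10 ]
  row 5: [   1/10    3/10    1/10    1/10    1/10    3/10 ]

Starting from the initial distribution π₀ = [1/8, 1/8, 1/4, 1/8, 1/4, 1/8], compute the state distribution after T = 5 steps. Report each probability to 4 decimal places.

π = [0.1182, 0.1605, 0.1816, 0.1570, 0.2281, 0.1545]

t=0: π = [0.1250, 0.1250, 0.2500, 0.1250, 0.2500, 0.1250]
t=1: π = [0.1250, 0.1625, 0.1750, 0.1625, 0.2250, 0.1500]
t=2: π = [0.1175, 0.1588, 0.1825, 0.1563, 0.2300, 0.1550]
t=3: π = [0.1183, 0.1611, 0.1813, 0.1571, 0.2278, 0.1545]
t=4: π = [0.1181, 0.1603, 0.1818, 0.1570, 0.2282, 0.1546]
t=5: π = [0.1182, 0.1605, 0.1816, 0.1570, 0.2281, 0.1545]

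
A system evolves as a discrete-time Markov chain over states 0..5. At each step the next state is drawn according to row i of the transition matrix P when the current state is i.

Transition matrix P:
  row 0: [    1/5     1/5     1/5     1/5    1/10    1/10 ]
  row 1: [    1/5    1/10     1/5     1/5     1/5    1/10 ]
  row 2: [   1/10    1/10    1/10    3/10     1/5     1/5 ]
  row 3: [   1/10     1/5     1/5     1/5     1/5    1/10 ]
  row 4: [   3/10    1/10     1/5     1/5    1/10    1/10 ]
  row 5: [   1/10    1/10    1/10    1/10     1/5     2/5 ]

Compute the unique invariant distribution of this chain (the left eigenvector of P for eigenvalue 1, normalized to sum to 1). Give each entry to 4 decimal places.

π = [0.1634, 0.1363, 0.1667, 0.2000, 0.1670, 0.1667]

Balance equations π_j = Σ_i π_i·P[i][j]:
  π_0 = 1/5·π_0 + 1/5·π_1 + 1/10·π_2 + 1/10·π_3 + 3/10·π_4 + 1/10·π_5
  π_1 = 1/5·π_0 + 1/10·π_1 + 1/10·π_2 + 1/5·π_3 + 1/10·π_4 + 1/10·π_5
  π_2 = 1/5·π_0 + 1/5·π_1 + 1/10·π_2 + 1/5·π_3 + 1/5·π_4 + 1/10·π_5
  π_3 = 1/5·π_0 + 1/5·π_1 + 3/10·π_2 + 1/5·π_3 + 1/5·π_4 + 1/10·π_5
  π_4 = 1/10·π_0 + 1/5·π_1 + 1/5·π_2 + 1/5·π_3 + 1/10·π_4 + 1/5·π_5
  normalize: π_0 + π_1 + π_2 + π_3 + π_4 + π_5 = 1
Solving the linear system gives exactly π = [272/1665, 227/1665, 1/6, 1/5, 278/1665, 1/6].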